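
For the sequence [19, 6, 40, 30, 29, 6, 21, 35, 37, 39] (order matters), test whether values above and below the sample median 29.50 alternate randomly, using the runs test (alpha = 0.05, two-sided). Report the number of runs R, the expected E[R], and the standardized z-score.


Step 1: Compute median = 29.50; label A = above, B = below.
Labels in order: BBAABBBAAA  (n_A = 5, n_B = 5)
Step 2: Count runs R = 4.
Step 3: Under H0 (random ordering), E[R] = 2*n_A*n_B/(n_A+n_B) + 1 = 2*5*5/10 + 1 = 6.0000.
        Var[R] = 2*n_A*n_B*(2*n_A*n_B - n_A - n_B) / ((n_A+n_B)^2 * (n_A+n_B-1)) = 2000/900 = 2.2222.
        SD[R] = 1.4907.
Step 4: Continuity-corrected z = (R + 0.5 - E[R]) / SD[R] = (4 + 0.5 - 6.0000) / 1.4907 = -1.0062.
Step 5: Two-sided p-value via normal approximation = 2*(1 - Phi(|z|)) = 0.314305.
Step 6: alpha = 0.05. fail to reject H0.

R = 4, z = -1.0062, p = 0.314305, fail to reject H0.


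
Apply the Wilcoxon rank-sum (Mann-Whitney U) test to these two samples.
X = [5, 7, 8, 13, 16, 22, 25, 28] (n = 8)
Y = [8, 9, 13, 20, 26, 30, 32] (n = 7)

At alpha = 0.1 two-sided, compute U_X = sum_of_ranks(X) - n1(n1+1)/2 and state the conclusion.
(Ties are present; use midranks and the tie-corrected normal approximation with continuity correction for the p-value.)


Step 1: Combine and sort all 15 observations; assign midranks.
sorted (value, group): (5,X), (7,X), (8,X), (8,Y), (9,Y), (13,X), (13,Y), (16,X), (20,Y), (22,X), (25,X), (26,Y), (28,X), (30,Y), (32,Y)
ranks: 5->1, 7->2, 8->3.5, 8->3.5, 9->5, 13->6.5, 13->6.5, 16->8, 20->9, 22->10, 25->11, 26->12, 28->13, 30->14, 32->15
Step 2: Rank sum for X: R1 = 1 + 2 + 3.5 + 6.5 + 8 + 10 + 11 + 13 = 55.
Step 3: U_X = R1 - n1(n1+1)/2 = 55 - 8*9/2 = 55 - 36 = 19.
       U_Y = n1*n2 - U_X = 56 - 19 = 37.
Step 4: Ties are present, so use the tie-corrected normal approximation (with continuity correction) for the p-value.
Step 5: p-value = 0.324405; compare to alpha = 0.1. fail to reject H0.

U_X = 19, p = 0.324405, fail to reject H0 at alpha = 0.1.


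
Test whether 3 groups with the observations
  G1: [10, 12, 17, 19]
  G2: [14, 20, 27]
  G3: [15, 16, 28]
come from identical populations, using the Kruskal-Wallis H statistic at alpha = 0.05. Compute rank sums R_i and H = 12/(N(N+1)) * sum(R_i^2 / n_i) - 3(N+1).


Step 1: Combine all N = 10 observations and assign midranks.
sorted (value, group, rank): (10,G1,1), (12,G1,2), (14,G2,3), (15,G3,4), (16,G3,5), (17,G1,6), (19,G1,7), (20,G2,8), (27,G2,9), (28,G3,10)
Step 2: Sum ranks within each group.
R_1 = 16 (n_1 = 4)
R_2 = 20 (n_2 = 3)
R_3 = 19 (n_3 = 3)
Step 3: H = 12/(N(N+1)) * sum(R_i^2/n_i) - 3(N+1)
     = 12/(10*11) * (16^2/4 + 20^2/3 + 19^2/3) - 3*11
     = 0.109091 * 317.667 - 33
     = 1.654545.
Step 4: No ties, so H is used without correction.
Step 5: Under H0, H ~ chi^2(2); p-value = 0.437240.
Step 6: alpha = 0.05. fail to reject H0.

H = 1.6545, df = 2, p = 0.437240, fail to reject H0.


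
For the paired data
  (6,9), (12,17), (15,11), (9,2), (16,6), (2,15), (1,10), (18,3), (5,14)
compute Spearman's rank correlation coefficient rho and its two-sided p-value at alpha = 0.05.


Step 1: Rank x and y separately (midranks; no ties here).
rank(x): 6->4, 12->6, 15->7, 9->5, 16->8, 2->2, 1->1, 18->9, 5->3
rank(y): 9->4, 17->9, 11->6, 2->1, 6->3, 15->8, 10->5, 3->2, 14->7
Step 2: d_i = R_x(i) - R_y(i); compute d_i^2.
  (4-4)^2=0, (6-9)^2=9, (7-6)^2=1, (5-1)^2=16, (8-3)^2=25, (2-8)^2=36, (1-5)^2=16, (9-2)^2=49, (3-7)^2=16
sum(d^2) = 168.
Step 3: rho = 1 - 6*168 / (9*(9^2 - 1)) = 1 - 1008/720 = -0.400000.
Step 4: Under H0, t = rho * sqrt((n-2)/(1-rho^2)) = -1.1547 ~ t(7).
Step 5: Two-sided p-value from the t-distribution with 7 df = 0.286105.
Step 6: alpha = 0.05. fail to reject H0.

rho = -0.4000, p = 0.286105, fail to reject H0 at alpha = 0.05.


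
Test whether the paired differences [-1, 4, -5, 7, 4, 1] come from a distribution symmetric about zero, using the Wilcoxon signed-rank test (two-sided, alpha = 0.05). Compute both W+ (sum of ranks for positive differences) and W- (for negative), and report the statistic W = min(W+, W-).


Step 1: Drop any zero differences (none here) and take |d_i|.
|d| = [1, 4, 5, 7, 4, 1]
Step 2: Midrank |d_i| (ties get averaged ranks).
ranks: |1|->1.5, |4|->3.5, |5|->5, |7|->6, |4|->3.5, |1|->1.5
Step 3: Attach original signs; sum ranks with positive sign and with negative sign.
W+ = 3.5 + 6 + 3.5 + 1.5 = 14.5
W- = 1.5 + 5 = 6.5
(Check: W+ + W- = 21 should equal n(n+1)/2 = 21.)
Step 4: Test statistic W = min(W+, W-) = 6.5.
Step 5: Ties in |d|, so use the tie-corrected normal approximation.
        E[W] = n(n+1)/4 = 6*7/4 = 10.5.
        Tie groups: |d|=1 (t=2), |d|=4 (t=2); sum(t^3 - t) = 12.
        Var[W] = n(n+1)(2n+1)/24 - sum(t^3-t)/48 = 546/24 - 12/48 = 22.5.
        z = (W - E[W]) / sqrt(Var[W]) = (6.5 - 10.5) / 4.7434 = -0.8433.
        Two-sided p = 2*Phi(z) = 0.399075.
Step 6: alpha = 0.05. fail to reject H0.

W+ = 14.5, W- = 6.5, W = min = 6.5, p = 0.399075, fail to reject H0.


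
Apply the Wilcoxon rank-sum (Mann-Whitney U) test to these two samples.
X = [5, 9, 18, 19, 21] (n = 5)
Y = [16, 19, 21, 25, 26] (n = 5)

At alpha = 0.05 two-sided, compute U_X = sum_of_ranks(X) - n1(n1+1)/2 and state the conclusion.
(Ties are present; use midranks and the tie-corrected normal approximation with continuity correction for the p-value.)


Step 1: Combine and sort all 10 observations; assign midranks.
sorted (value, group): (5,X), (9,X), (16,Y), (18,X), (19,X), (19,Y), (21,X), (21,Y), (25,Y), (26,Y)
ranks: 5->1, 9->2, 16->3, 18->4, 19->5.5, 19->5.5, 21->7.5, 21->7.5, 25->9, 26->10
Step 2: Rank sum for X: R1 = 1 + 2 + 4 + 5.5 + 7.5 = 20.
Step 3: U_X = R1 - n1(n1+1)/2 = 20 - 5*6/2 = 20 - 15 = 5.
       U_Y = n1*n2 - U_X = 25 - 5 = 20.
Step 4: Ties are present, so use the tie-corrected normal approximation (with continuity correction) for the p-value.
Step 5: p-value = 0.141238; compare to alpha = 0.05. fail to reject H0.

U_X = 5, p = 0.141238, fail to reject H0 at alpha = 0.05.


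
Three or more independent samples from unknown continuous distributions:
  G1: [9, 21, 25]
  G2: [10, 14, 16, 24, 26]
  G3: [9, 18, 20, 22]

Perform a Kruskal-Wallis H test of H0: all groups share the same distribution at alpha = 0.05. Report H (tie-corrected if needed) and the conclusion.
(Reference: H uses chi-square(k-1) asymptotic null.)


Step 1: Combine all N = 12 observations and assign midranks.
sorted (value, group, rank): (9,G1,1.5), (9,G3,1.5), (10,G2,3), (14,G2,4), (16,G2,5), (18,G3,6), (20,G3,7), (21,G1,8), (22,G3,9), (24,G2,10), (25,G1,11), (26,G2,12)
Step 2: Sum ranks within each group.
R_1 = 20.5 (n_1 = 3)
R_2 = 34 (n_2 = 5)
R_3 = 23.5 (n_3 = 4)
Step 3: H = 12/(N(N+1)) * sum(R_i^2/n_i) - 3(N+1)
     = 12/(12*13) * (20.5^2/3 + 34^2/5 + 23.5^2/4) - 3*13
     = 0.076923 * 509.346 - 39
     = 0.180449.
Step 4: Ties present; correction factor C = 1 - 6/(12^3 - 12) = 0.996503. Corrected H = 0.180449 / 0.996503 = 0.181082.
Step 5: Under H0, H ~ chi^2(2); p-value = 0.913437.
Step 6: alpha = 0.05. fail to reject H0.

H = 0.1811, df = 2, p = 0.913437, fail to reject H0.


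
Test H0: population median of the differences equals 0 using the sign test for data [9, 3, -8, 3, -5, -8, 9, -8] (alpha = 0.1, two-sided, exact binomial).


Step 1: Discard zero differences. Original n = 8; n_eff = number of nonzero differences = 8.
Nonzero differences (with sign): +9, +3, -8, +3, -5, -8, +9, -8
Step 2: Count signs: positive = 4, negative = 4.
Step 3: Under H0: P(positive) = 0.5, so the number of positives S ~ Bin(8, 0.5).
Step 4: Two-sided exact p-value = sum of Bin(8,0.5) probabilities at or below the observed probability = 1.000000.
Step 5: alpha = 0.1. fail to reject H0.

n_eff = 8, pos = 4, neg = 4, p = 1.000000, fail to reject H0.


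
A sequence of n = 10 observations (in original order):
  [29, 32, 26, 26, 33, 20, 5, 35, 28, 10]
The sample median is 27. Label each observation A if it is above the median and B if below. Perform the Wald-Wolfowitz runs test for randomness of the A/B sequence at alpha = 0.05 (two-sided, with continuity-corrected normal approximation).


Step 1: Compute median = 27; label A = above, B = below.
Labels in order: AABBABBAAB  (n_A = 5, n_B = 5)
Step 2: Count runs R = 6.
Step 3: Under H0 (random ordering), E[R] = 2*n_A*n_B/(n_A+n_B) + 1 = 2*5*5/10 + 1 = 6.0000.
        Var[R] = 2*n_A*n_B*(2*n_A*n_B - n_A - n_B) / ((n_A+n_B)^2 * (n_A+n_B-1)) = 2000/900 = 2.2222.
        SD[R] = 1.4907.
Step 4: R = E[R], so z = 0 with no continuity correction.
Step 5: Two-sided p-value via normal approximation = 2*(1 - Phi(|z|)) = 1.000000.
Step 6: alpha = 0.05. fail to reject H0.

R = 6, z = 0.0000, p = 1.000000, fail to reject H0.


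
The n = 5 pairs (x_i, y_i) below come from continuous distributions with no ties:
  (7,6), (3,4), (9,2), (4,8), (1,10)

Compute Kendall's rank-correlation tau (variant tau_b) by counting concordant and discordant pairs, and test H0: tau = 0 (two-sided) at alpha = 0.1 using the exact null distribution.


Step 1: Enumerate the 10 unordered pairs (i,j) with i<j and classify each by sign(x_j-x_i) * sign(y_j-y_i).
  (1,2):dx=-4,dy=-2->C; (1,3):dx=+2,dy=-4->D; (1,4):dx=-3,dy=+2->D; (1,5):dx=-6,dy=+4->D
  (2,3):dx=+6,dy=-2->D; (2,4):dx=+1,dy=+4->C; (2,5):dx=-2,dy=+6->D; (3,4):dx=-5,dy=+6->D
  (3,5):dx=-8,dy=+8->D; (4,5):dx=-3,dy=+2->D
Step 2: C = 2, D = 8, total pairs = 10.
Step 3: tau = (C - D)/(n(n-1)/2) = (2 - 8)/10 = -0.600000.
Step 4: Exact two-sided p-value (enumerate n! = 120 permutations of y under H0): p = 0.233333.
Step 5: alpha = 0.1. fail to reject H0.

tau_b = -0.6000 (C=2, D=8), p = 0.233333, fail to reject H0.


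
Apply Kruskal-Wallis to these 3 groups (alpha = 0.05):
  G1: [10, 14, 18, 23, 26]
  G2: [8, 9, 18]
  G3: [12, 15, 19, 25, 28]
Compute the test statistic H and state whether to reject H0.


Step 1: Combine all N = 13 observations and assign midranks.
sorted (value, group, rank): (8,G2,1), (9,G2,2), (10,G1,3), (12,G3,4), (14,G1,5), (15,G3,6), (18,G1,7.5), (18,G2,7.5), (19,G3,9), (23,G1,10), (25,G3,11), (26,G1,12), (28,G3,13)
Step 2: Sum ranks within each group.
R_1 = 37.5 (n_1 = 5)
R_2 = 10.5 (n_2 = 3)
R_3 = 43 (n_3 = 5)
Step 3: H = 12/(N(N+1)) * sum(R_i^2/n_i) - 3(N+1)
     = 12/(13*14) * (37.5^2/5 + 10.5^2/3 + 43^2/5) - 3*14
     = 0.065934 * 687.8 - 42
     = 3.349451.
Step 4: Ties present; correction factor C = 1 - 6/(13^3 - 13) = 0.997253. Corrected H = 3.349451 / 0.997253 = 3.358678.
Step 5: Under H0, H ~ chi^2(2); p-value = 0.186497.
Step 6: alpha = 0.05. fail to reject H0.

H = 3.3587, df = 2, p = 0.186497, fail to reject H0.


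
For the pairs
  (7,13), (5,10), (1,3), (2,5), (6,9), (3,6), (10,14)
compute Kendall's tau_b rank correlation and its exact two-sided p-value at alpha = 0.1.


Step 1: Enumerate the 21 unordered pairs (i,j) with i<j and classify each by sign(x_j-x_i) * sign(y_j-y_i).
  (1,2):dx=-2,dy=-3->C; (1,3):dx=-6,dy=-10->C; (1,4):dx=-5,dy=-8->C; (1,5):dx=-1,dy=-4->C
  (1,6):dx=-4,dy=-7->C; (1,7):dx=+3,dy=+1->C; (2,3):dx=-4,dy=-7->C; (2,4):dx=-3,dy=-5->C
  (2,5):dx=+1,dy=-1->D; (2,6):dx=-2,dy=-4->C; (2,7):dx=+5,dy=+4->C; (3,4):dx=+1,dy=+2->C
  (3,5):dx=+5,dy=+6->C; (3,6):dx=+2,dy=+3->C; (3,7):dx=+9,dy=+11->C; (4,5):dx=+4,dy=+4->C
  (4,6):dx=+1,dy=+1->C; (4,7):dx=+8,dy=+9->C; (5,6):dx=-3,dy=-3->C; (5,7):dx=+4,dy=+5->C
  (6,7):dx=+7,dy=+8->C
Step 2: C = 20, D = 1, total pairs = 21.
Step 3: tau = (C - D)/(n(n-1)/2) = (20 - 1)/21 = 0.904762.
Step 4: Exact two-sided p-value (enumerate n! = 5040 permutations of y under H0): p = 0.002778.
Step 5: alpha = 0.1. reject H0.

tau_b = 0.9048 (C=20, D=1), p = 0.002778, reject H0.


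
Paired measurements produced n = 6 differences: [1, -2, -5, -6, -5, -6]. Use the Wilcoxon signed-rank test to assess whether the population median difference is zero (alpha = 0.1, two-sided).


Step 1: Drop any zero differences (none here) and take |d_i|.
|d| = [1, 2, 5, 6, 5, 6]
Step 2: Midrank |d_i| (ties get averaged ranks).
ranks: |1|->1, |2|->2, |5|->3.5, |6|->5.5, |5|->3.5, |6|->5.5
Step 3: Attach original signs; sum ranks with positive sign and with negative sign.
W+ = 1 = 1
W- = 2 + 3.5 + 5.5 + 3.5 + 5.5 = 20
(Check: W+ + W- = 21 should equal n(n+1)/2 = 21.)
Step 4: Test statistic W = min(W+, W-) = 1.
Step 5: Ties in |d|, so use the tie-corrected normal approximation.
        E[W] = n(n+1)/4 = 6*7/4 = 10.5.
        Tie groups: |d|=5 (t=2), |d|=6 (t=2); sum(t^3 - t) = 12.
        Var[W] = n(n+1)(2n+1)/24 - sum(t^3-t)/48 = 546/24 - 12/48 = 22.5.
        z = (W - E[W]) / sqrt(Var[W]) = (1 - 10.5) / 4.7434 = -2.0028.
        Two-sided p = 2*Phi(z) = 0.045201.
Step 6: alpha = 0.1. reject H0.

W+ = 1, W- = 20, W = min = 1, p = 0.045201, reject H0.


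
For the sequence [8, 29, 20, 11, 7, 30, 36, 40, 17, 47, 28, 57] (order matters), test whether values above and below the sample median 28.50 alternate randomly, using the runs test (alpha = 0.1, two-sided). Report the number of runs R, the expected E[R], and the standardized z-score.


Step 1: Compute median = 28.50; label A = above, B = below.
Labels in order: BABBBAAABABA  (n_A = 6, n_B = 6)
Step 2: Count runs R = 8.
Step 3: Under H0 (random ordering), E[R] = 2*n_A*n_B/(n_A+n_B) + 1 = 2*6*6/12 + 1 = 7.0000.
        Var[R] = 2*n_A*n_B*(2*n_A*n_B - n_A - n_B) / ((n_A+n_B)^2 * (n_A+n_B-1)) = 4320/1584 = 2.7273.
        SD[R] = 1.6514.
Step 4: Continuity-corrected z = (R - 0.5 - E[R]) / SD[R] = (8 - 0.5 - 7.0000) / 1.6514 = 0.3028.
Step 5: Two-sided p-value via normal approximation = 2*(1 - Phi(|z|)) = 0.762069.
Step 6: alpha = 0.1. fail to reject H0.

R = 8, z = 0.3028, p = 0.762069, fail to reject H0.


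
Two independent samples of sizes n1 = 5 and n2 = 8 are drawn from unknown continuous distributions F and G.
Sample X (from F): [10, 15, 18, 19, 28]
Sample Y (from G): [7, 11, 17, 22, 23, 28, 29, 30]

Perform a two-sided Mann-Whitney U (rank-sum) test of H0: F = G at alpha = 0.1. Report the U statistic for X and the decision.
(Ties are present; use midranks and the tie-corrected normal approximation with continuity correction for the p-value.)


Step 1: Combine and sort all 13 observations; assign midranks.
sorted (value, group): (7,Y), (10,X), (11,Y), (15,X), (17,Y), (18,X), (19,X), (22,Y), (23,Y), (28,X), (28,Y), (29,Y), (30,Y)
ranks: 7->1, 10->2, 11->3, 15->4, 17->5, 18->6, 19->7, 22->8, 23->9, 28->10.5, 28->10.5, 29->12, 30->13
Step 2: Rank sum for X: R1 = 2 + 4 + 6 + 7 + 10.5 = 29.5.
Step 3: U_X = R1 - n1(n1+1)/2 = 29.5 - 5*6/2 = 29.5 - 15 = 14.5.
       U_Y = n1*n2 - U_X = 40 - 14.5 = 25.5.
Step 4: Ties are present, so use the tie-corrected normal approximation (with continuity correction) for the p-value.
Step 5: p-value = 0.463600; compare to alpha = 0.1. fail to reject H0.

U_X = 14.5, p = 0.463600, fail to reject H0 at alpha = 0.1.


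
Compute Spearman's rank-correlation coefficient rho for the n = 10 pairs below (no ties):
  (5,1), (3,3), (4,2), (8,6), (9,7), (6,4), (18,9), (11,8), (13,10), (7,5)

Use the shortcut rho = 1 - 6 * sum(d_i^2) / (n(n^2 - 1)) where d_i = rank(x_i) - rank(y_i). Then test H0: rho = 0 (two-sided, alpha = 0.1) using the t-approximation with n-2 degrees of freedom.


Step 1: Rank x and y separately (midranks; no ties here).
rank(x): 5->3, 3->1, 4->2, 8->6, 9->7, 6->4, 18->10, 11->8, 13->9, 7->5
rank(y): 1->1, 3->3, 2->2, 6->6, 7->7, 4->4, 9->9, 8->8, 10->10, 5->5
Step 2: d_i = R_x(i) - R_y(i); compute d_i^2.
  (3-1)^2=4, (1-3)^2=4, (2-2)^2=0, (6-6)^2=0, (7-7)^2=0, (4-4)^2=0, (10-9)^2=1, (8-8)^2=0, (9-10)^2=1, (5-5)^2=0
sum(d^2) = 10.
Step 3: rho = 1 - 6*10 / (10*(10^2 - 1)) = 1 - 60/990 = 0.939394.
Step 4: Under H0, t = rho * sqrt((n-2)/(1-rho^2)) = 7.7500 ~ t(8).
Step 5: Two-sided p-value from the t-distribution with 8 df = 0.000055.
Step 6: alpha = 0.1. reject H0.

rho = 0.9394, p = 0.000055, reject H0 at alpha = 0.1.


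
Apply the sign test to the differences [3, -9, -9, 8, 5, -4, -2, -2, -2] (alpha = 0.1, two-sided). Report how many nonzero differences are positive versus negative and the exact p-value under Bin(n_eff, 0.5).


Step 1: Discard zero differences. Original n = 9; n_eff = number of nonzero differences = 9.
Nonzero differences (with sign): +3, -9, -9, +8, +5, -4, -2, -2, -2
Step 2: Count signs: positive = 3, negative = 6.
Step 3: Under H0: P(positive) = 0.5, so the number of positives S ~ Bin(9, 0.5).
Step 4: Two-sided exact p-value = sum of Bin(9,0.5) probabilities at or below the observed probability = 0.507812.
Step 5: alpha = 0.1. fail to reject H0.

n_eff = 9, pos = 3, neg = 6, p = 0.507812, fail to reject H0.


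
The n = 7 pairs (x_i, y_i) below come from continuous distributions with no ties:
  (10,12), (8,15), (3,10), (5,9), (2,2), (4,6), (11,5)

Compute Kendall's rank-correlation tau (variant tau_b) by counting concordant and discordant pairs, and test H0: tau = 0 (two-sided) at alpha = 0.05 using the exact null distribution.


Step 1: Enumerate the 21 unordered pairs (i,j) with i<j and classify each by sign(x_j-x_i) * sign(y_j-y_i).
  (1,2):dx=-2,dy=+3->D; (1,3):dx=-7,dy=-2->C; (1,4):dx=-5,dy=-3->C; (1,5):dx=-8,dy=-10->C
  (1,6):dx=-6,dy=-6->C; (1,7):dx=+1,dy=-7->D; (2,3):dx=-5,dy=-5->C; (2,4):dx=-3,dy=-6->C
  (2,5):dx=-6,dy=-13->C; (2,6):dx=-4,dy=-9->C; (2,7):dx=+3,dy=-10->D; (3,4):dx=+2,dy=-1->D
  (3,5):dx=-1,dy=-8->C; (3,6):dx=+1,dy=-4->D; (3,7):dx=+8,dy=-5->D; (4,5):dx=-3,dy=-7->C
  (4,6):dx=-1,dy=-3->C; (4,7):dx=+6,dy=-4->D; (5,6):dx=+2,dy=+4->C; (5,7):dx=+9,dy=+3->C
  (6,7):dx=+7,dy=-1->D
Step 2: C = 13, D = 8, total pairs = 21.
Step 3: tau = (C - D)/(n(n-1)/2) = (13 - 8)/21 = 0.238095.
Step 4: Exact two-sided p-value (enumerate n! = 5040 permutations of y under H0): p = 0.561905.
Step 5: alpha = 0.05. fail to reject H0.

tau_b = 0.2381 (C=13, D=8), p = 0.561905, fail to reject H0.


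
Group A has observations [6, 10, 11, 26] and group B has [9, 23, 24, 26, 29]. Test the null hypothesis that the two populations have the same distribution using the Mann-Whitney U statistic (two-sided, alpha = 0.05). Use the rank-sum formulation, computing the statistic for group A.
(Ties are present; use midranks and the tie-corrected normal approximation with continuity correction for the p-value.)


Step 1: Combine and sort all 9 observations; assign midranks.
sorted (value, group): (6,X), (9,Y), (10,X), (11,X), (23,Y), (24,Y), (26,X), (26,Y), (29,Y)
ranks: 6->1, 9->2, 10->3, 11->4, 23->5, 24->6, 26->7.5, 26->7.5, 29->9
Step 2: Rank sum for X: R1 = 1 + 3 + 4 + 7.5 = 15.5.
Step 3: U_X = R1 - n1(n1+1)/2 = 15.5 - 4*5/2 = 15.5 - 10 = 5.5.
       U_Y = n1*n2 - U_X = 20 - 5.5 = 14.5.
Step 4: Ties are present, so use the tie-corrected normal approximation (with continuity correction) for the p-value.
Step 5: p-value = 0.325163; compare to alpha = 0.05. fail to reject H0.

U_X = 5.5, p = 0.325163, fail to reject H0 at alpha = 0.05.


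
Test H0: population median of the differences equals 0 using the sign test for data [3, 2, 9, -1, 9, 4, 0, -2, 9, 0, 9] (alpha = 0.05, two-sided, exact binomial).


Step 1: Discard zero differences. Original n = 11; n_eff = number of nonzero differences = 9.
Nonzero differences (with sign): +3, +2, +9, -1, +9, +4, -2, +9, +9
Step 2: Count signs: positive = 7, negative = 2.
Step 3: Under H0: P(positive) = 0.5, so the number of positives S ~ Bin(9, 0.5).
Step 4: Two-sided exact p-value = sum of Bin(9,0.5) probabilities at or below the observed probability = 0.179688.
Step 5: alpha = 0.05. fail to reject H0.

n_eff = 9, pos = 7, neg = 2, p = 0.179688, fail to reject H0.


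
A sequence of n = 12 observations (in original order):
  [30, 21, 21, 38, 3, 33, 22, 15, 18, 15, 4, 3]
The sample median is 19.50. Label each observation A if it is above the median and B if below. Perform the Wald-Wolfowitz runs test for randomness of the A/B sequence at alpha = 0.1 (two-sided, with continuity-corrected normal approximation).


Step 1: Compute median = 19.50; label A = above, B = below.
Labels in order: AAAABAABBBBB  (n_A = 6, n_B = 6)
Step 2: Count runs R = 4.
Step 3: Under H0 (random ordering), E[R] = 2*n_A*n_B/(n_A+n_B) + 1 = 2*6*6/12 + 1 = 7.0000.
        Var[R] = 2*n_A*n_B*(2*n_A*n_B - n_A - n_B) / ((n_A+n_B)^2 * (n_A+n_B-1)) = 4320/1584 = 2.7273.
        SD[R] = 1.6514.
Step 4: Continuity-corrected z = (R + 0.5 - E[R]) / SD[R] = (4 + 0.5 - 7.0000) / 1.6514 = -1.5138.
Step 5: Two-sided p-value via normal approximation = 2*(1 - Phi(|z|)) = 0.130070.
Step 6: alpha = 0.1. fail to reject H0.

R = 4, z = -1.5138, p = 0.130070, fail to reject H0.


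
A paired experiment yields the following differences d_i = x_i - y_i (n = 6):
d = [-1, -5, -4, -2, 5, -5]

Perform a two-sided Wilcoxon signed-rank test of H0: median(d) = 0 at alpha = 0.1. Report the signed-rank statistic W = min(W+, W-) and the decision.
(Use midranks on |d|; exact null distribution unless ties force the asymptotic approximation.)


Step 1: Drop any zero differences (none here) and take |d_i|.
|d| = [1, 5, 4, 2, 5, 5]
Step 2: Midrank |d_i| (ties get averaged ranks).
ranks: |1|->1, |5|->5, |4|->3, |2|->2, |5|->5, |5|->5
Step 3: Attach original signs; sum ranks with positive sign and with negative sign.
W+ = 5 = 5
W- = 1 + 5 + 3 + 2 + 5 = 16
(Check: W+ + W- = 21 should equal n(n+1)/2 = 21.)
Step 4: Test statistic W = min(W+, W-) = 5.
Step 5: Ties in |d|, so use the tie-corrected normal approximation.
        E[W] = n(n+1)/4 = 6*7/4 = 10.5.
        Tie groups: |d|=5 (t=3); sum(t^3 - t) = 24.
        Var[W] = n(n+1)(2n+1)/24 - sum(t^3-t)/48 = 546/24 - 24/48 = 22.25.
        z = (W - E[W]) / sqrt(Var[W]) = (5 - 10.5) / 4.7170 = -1.1660.
        Two-sided p = 2*Phi(z) = 0.243615.
Step 6: alpha = 0.1. fail to reject H0.

W+ = 5, W- = 16, W = min = 5, p = 0.243615, fail to reject H0.


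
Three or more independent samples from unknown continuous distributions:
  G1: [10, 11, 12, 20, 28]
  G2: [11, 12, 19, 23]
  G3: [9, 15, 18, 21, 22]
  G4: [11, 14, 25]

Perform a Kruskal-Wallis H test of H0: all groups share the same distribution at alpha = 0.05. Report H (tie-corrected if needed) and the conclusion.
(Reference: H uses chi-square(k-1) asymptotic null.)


Step 1: Combine all N = 17 observations and assign midranks.
sorted (value, group, rank): (9,G3,1), (10,G1,2), (11,G1,4), (11,G2,4), (11,G4,4), (12,G1,6.5), (12,G2,6.5), (14,G4,8), (15,G3,9), (18,G3,10), (19,G2,11), (20,G1,12), (21,G3,13), (22,G3,14), (23,G2,15), (25,G4,16), (28,G1,17)
Step 2: Sum ranks within each group.
R_1 = 41.5 (n_1 = 5)
R_2 = 36.5 (n_2 = 4)
R_3 = 47 (n_3 = 5)
R_4 = 28 (n_4 = 3)
Step 3: H = 12/(N(N+1)) * sum(R_i^2/n_i) - 3(N+1)
     = 12/(17*18) * (41.5^2/5 + 36.5^2/4 + 47^2/5 + 28^2/3) - 3*18
     = 0.039216 * 1380.65 - 54
     = 0.142974.
Step 4: Ties present; correction factor C = 1 - 30/(17^3 - 17) = 0.993873. Corrected H = 0.142974 / 0.993873 = 0.143855.
Step 5: Under H0, H ~ chi^2(3); p-value = 0.986099.
Step 6: alpha = 0.05. fail to reject H0.

H = 0.1439, df = 3, p = 0.986099, fail to reject H0.


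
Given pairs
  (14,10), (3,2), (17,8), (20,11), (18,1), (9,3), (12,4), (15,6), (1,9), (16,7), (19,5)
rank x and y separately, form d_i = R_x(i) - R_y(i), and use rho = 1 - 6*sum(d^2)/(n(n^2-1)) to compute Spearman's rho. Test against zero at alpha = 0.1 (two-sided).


Step 1: Rank x and y separately (midranks; no ties here).
rank(x): 14->5, 3->2, 17->8, 20->11, 18->9, 9->3, 12->4, 15->6, 1->1, 16->7, 19->10
rank(y): 10->10, 2->2, 8->8, 11->11, 1->1, 3->3, 4->4, 6->6, 9->9, 7->7, 5->5
Step 2: d_i = R_x(i) - R_y(i); compute d_i^2.
  (5-10)^2=25, (2-2)^2=0, (8-8)^2=0, (11-11)^2=0, (9-1)^2=64, (3-3)^2=0, (4-4)^2=0, (6-6)^2=0, (1-9)^2=64, (7-7)^2=0, (10-5)^2=25
sum(d^2) = 178.
Step 3: rho = 1 - 6*178 / (11*(11^2 - 1)) = 1 - 1068/1320 = 0.190909.
Step 4: Under H0, t = rho * sqrt((n-2)/(1-rho^2)) = 0.5835 ~ t(9).
Step 5: Two-sided p-value from the t-distribution with 9 df = 0.573913.
Step 6: alpha = 0.1. fail to reject H0.

rho = 0.1909, p = 0.573913, fail to reject H0 at alpha = 0.1.


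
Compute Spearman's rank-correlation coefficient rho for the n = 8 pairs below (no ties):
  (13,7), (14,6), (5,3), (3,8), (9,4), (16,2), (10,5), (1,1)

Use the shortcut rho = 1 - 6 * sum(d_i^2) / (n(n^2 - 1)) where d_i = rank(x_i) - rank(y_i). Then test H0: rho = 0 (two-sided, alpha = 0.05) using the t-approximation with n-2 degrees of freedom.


Step 1: Rank x and y separately (midranks; no ties here).
rank(x): 13->6, 14->7, 5->3, 3->2, 9->4, 16->8, 10->5, 1->1
rank(y): 7->7, 6->6, 3->3, 8->8, 4->4, 2->2, 5->5, 1->1
Step 2: d_i = R_x(i) - R_y(i); compute d_i^2.
  (6-7)^2=1, (7-6)^2=1, (3-3)^2=0, (2-8)^2=36, (4-4)^2=0, (8-2)^2=36, (5-5)^2=0, (1-1)^2=0
sum(d^2) = 74.
Step 3: rho = 1 - 6*74 / (8*(8^2 - 1)) = 1 - 444/504 = 0.119048.
Step 4: Under H0, t = rho * sqrt((n-2)/(1-rho^2)) = 0.2937 ~ t(6).
Step 5: Two-sided p-value from the t-distribution with 6 df = 0.778886.
Step 6: alpha = 0.05. fail to reject H0.

rho = 0.1190, p = 0.778886, fail to reject H0 at alpha = 0.05.


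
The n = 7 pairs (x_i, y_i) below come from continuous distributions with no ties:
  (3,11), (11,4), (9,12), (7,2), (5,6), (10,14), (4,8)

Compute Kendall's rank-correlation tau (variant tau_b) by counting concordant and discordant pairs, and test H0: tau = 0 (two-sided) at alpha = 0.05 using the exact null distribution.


Step 1: Enumerate the 21 unordered pairs (i,j) with i<j and classify each by sign(x_j-x_i) * sign(y_j-y_i).
  (1,2):dx=+8,dy=-7->D; (1,3):dx=+6,dy=+1->C; (1,4):dx=+4,dy=-9->D; (1,5):dx=+2,dy=-5->D
  (1,6):dx=+7,dy=+3->C; (1,7):dx=+1,dy=-3->D; (2,3):dx=-2,dy=+8->D; (2,4):dx=-4,dy=-2->C
  (2,5):dx=-6,dy=+2->D; (2,6):dx=-1,dy=+10->D; (2,7):dx=-7,dy=+4->D; (3,4):dx=-2,dy=-10->C
  (3,5):dx=-4,dy=-6->C; (3,6):dx=+1,dy=+2->C; (3,7):dx=-5,dy=-4->C; (4,5):dx=-2,dy=+4->D
  (4,6):dx=+3,dy=+12->C; (4,7):dx=-3,dy=+6->D; (5,6):dx=+5,dy=+8->C; (5,7):dx=-1,dy=+2->D
  (6,7):dx=-6,dy=-6->C
Step 2: C = 10, D = 11, total pairs = 21.
Step 3: tau = (C - D)/(n(n-1)/2) = (10 - 11)/21 = -0.047619.
Step 4: Exact two-sided p-value (enumerate n! = 5040 permutations of y under H0): p = 1.000000.
Step 5: alpha = 0.05. fail to reject H0.

tau_b = -0.0476 (C=10, D=11), p = 1.000000, fail to reject H0.


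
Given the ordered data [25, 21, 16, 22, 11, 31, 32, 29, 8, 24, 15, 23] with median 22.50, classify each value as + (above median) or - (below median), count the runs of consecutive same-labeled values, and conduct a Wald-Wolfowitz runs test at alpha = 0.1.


Step 1: Compute median = 22.50; label A = above, B = below.
Labels in order: ABBBBAAABABA  (n_A = 6, n_B = 6)
Step 2: Count runs R = 7.
Step 3: Under H0 (random ordering), E[R] = 2*n_A*n_B/(n_A+n_B) + 1 = 2*6*6/12 + 1 = 7.0000.
        Var[R] = 2*n_A*n_B*(2*n_A*n_B - n_A - n_B) / ((n_A+n_B)^2 * (n_A+n_B-1)) = 4320/1584 = 2.7273.
        SD[R] = 1.6514.
Step 4: R = E[R], so z = 0 with no continuity correction.
Step 5: Two-sided p-value via normal approximation = 2*(1 - Phi(|z|)) = 1.000000.
Step 6: alpha = 0.1. fail to reject H0.

R = 7, z = 0.0000, p = 1.000000, fail to reject H0.


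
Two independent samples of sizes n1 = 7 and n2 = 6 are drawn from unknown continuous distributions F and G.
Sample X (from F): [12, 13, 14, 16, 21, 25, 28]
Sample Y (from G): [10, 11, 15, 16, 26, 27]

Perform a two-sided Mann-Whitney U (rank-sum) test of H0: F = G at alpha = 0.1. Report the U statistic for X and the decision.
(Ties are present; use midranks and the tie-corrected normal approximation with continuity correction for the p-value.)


Step 1: Combine and sort all 13 observations; assign midranks.
sorted (value, group): (10,Y), (11,Y), (12,X), (13,X), (14,X), (15,Y), (16,X), (16,Y), (21,X), (25,X), (26,Y), (27,Y), (28,X)
ranks: 10->1, 11->2, 12->3, 13->4, 14->5, 15->6, 16->7.5, 16->7.5, 21->9, 25->10, 26->11, 27->12, 28->13
Step 2: Rank sum for X: R1 = 3 + 4 + 5 + 7.5 + 9 + 10 + 13 = 51.5.
Step 3: U_X = R1 - n1(n1+1)/2 = 51.5 - 7*8/2 = 51.5 - 28 = 23.5.
       U_Y = n1*n2 - U_X = 42 - 23.5 = 18.5.
Step 4: Ties are present, so use the tie-corrected normal approximation (with continuity correction) for the p-value.
Step 5: p-value = 0.774796; compare to alpha = 0.1. fail to reject H0.

U_X = 23.5, p = 0.774796, fail to reject H0 at alpha = 0.1.


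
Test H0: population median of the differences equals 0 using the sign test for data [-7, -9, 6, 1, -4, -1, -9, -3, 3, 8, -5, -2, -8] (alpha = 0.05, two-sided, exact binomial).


Step 1: Discard zero differences. Original n = 13; n_eff = number of nonzero differences = 13.
Nonzero differences (with sign): -7, -9, +6, +1, -4, -1, -9, -3, +3, +8, -5, -2, -8
Step 2: Count signs: positive = 4, negative = 9.
Step 3: Under H0: P(positive) = 0.5, so the number of positives S ~ Bin(13, 0.5).
Step 4: Two-sided exact p-value = sum of Bin(13,0.5) probabilities at or below the observed probability = 0.266846.
Step 5: alpha = 0.05. fail to reject H0.

n_eff = 13, pos = 4, neg = 9, p = 0.266846, fail to reject H0.


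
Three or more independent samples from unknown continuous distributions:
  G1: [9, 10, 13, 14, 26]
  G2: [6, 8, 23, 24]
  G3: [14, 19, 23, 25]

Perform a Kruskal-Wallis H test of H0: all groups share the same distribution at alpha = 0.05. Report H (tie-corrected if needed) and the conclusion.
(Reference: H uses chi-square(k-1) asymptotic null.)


Step 1: Combine all N = 13 observations and assign midranks.
sorted (value, group, rank): (6,G2,1), (8,G2,2), (9,G1,3), (10,G1,4), (13,G1,5), (14,G1,6.5), (14,G3,6.5), (19,G3,8), (23,G2,9.5), (23,G3,9.5), (24,G2,11), (25,G3,12), (26,G1,13)
Step 2: Sum ranks within each group.
R_1 = 31.5 (n_1 = 5)
R_2 = 23.5 (n_2 = 4)
R_3 = 36 (n_3 = 4)
Step 3: H = 12/(N(N+1)) * sum(R_i^2/n_i) - 3(N+1)
     = 12/(13*14) * (31.5^2/5 + 23.5^2/4 + 36^2/4) - 3*14
     = 0.065934 * 660.513 - 42
     = 1.550275.
Step 4: Ties present; correction factor C = 1 - 12/(13^3 - 13) = 0.994505. Corrected H = 1.550275 / 0.994505 = 1.558840.
Step 5: Under H0, H ~ chi^2(2); p-value = 0.458672.
Step 6: alpha = 0.05. fail to reject H0.

H = 1.5588, df = 2, p = 0.458672, fail to reject H0.


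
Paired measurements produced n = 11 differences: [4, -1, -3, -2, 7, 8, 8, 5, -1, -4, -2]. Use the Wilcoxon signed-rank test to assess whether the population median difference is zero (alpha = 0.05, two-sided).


Step 1: Drop any zero differences (none here) and take |d_i|.
|d| = [4, 1, 3, 2, 7, 8, 8, 5, 1, 4, 2]
Step 2: Midrank |d_i| (ties get averaged ranks).
ranks: |4|->6.5, |1|->1.5, |3|->5, |2|->3.5, |7|->9, |8|->10.5, |8|->10.5, |5|->8, |1|->1.5, |4|->6.5, |2|->3.5
Step 3: Attach original signs; sum ranks with positive sign and with negative sign.
W+ = 6.5 + 9 + 10.5 + 10.5 + 8 = 44.5
W- = 1.5 + 5 + 3.5 + 1.5 + 6.5 + 3.5 = 21.5
(Check: W+ + W- = 66 should equal n(n+1)/2 = 66.)
Step 4: Test statistic W = min(W+, W-) = 21.5.
Step 5: Ties in |d|, so use the tie-corrected normal approximation.
        E[W] = n(n+1)/4 = 11*12/4 = 33.
        Tie groups: |d|=1 (t=2), |d|=2 (t=2), |d|=4 (t=2), |d|=8 (t=2); sum(t^3 - t) = 24.
        Var[W] = n(n+1)(2n+1)/24 - sum(t^3-t)/48 = 3036/24 - 24/48 = 126.
        z = (W - E[W]) / sqrt(Var[W]) = (21.5 - 33) / 11.2250 = -1.0245.
        Two-sided p = 2*Phi(z) = 0.305598.
Step 6: alpha = 0.05. fail to reject H0.

W+ = 44.5, W- = 21.5, W = min = 21.5, p = 0.305598, fail to reject H0.


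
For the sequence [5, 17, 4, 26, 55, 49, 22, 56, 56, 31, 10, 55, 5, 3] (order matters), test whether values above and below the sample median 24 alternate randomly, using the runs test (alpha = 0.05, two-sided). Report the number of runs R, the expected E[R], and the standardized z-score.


Step 1: Compute median = 24; label A = above, B = below.
Labels in order: BBBAAABAAABABB  (n_A = 7, n_B = 7)
Step 2: Count runs R = 7.
Step 3: Under H0 (random ordering), E[R] = 2*n_A*n_B/(n_A+n_B) + 1 = 2*7*7/14 + 1 = 8.0000.
        Var[R] = 2*n_A*n_B*(2*n_A*n_B - n_A - n_B) / ((n_A+n_B)^2 * (n_A+n_B-1)) = 8232/2548 = 3.2308.
        SD[R] = 1.7974.
Step 4: Continuity-corrected z = (R + 0.5 - E[R]) / SD[R] = (7 + 0.5 - 8.0000) / 1.7974 = -0.2782.
Step 5: Two-sided p-value via normal approximation = 2*(1 - Phi(|z|)) = 0.780879.
Step 6: alpha = 0.05. fail to reject H0.

R = 7, z = -0.2782, p = 0.780879, fail to reject H0.


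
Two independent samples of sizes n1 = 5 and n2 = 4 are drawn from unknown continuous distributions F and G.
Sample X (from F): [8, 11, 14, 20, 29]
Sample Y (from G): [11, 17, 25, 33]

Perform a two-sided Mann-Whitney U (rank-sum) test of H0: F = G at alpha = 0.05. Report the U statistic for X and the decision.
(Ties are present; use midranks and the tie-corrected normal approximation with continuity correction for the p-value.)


Step 1: Combine and sort all 9 observations; assign midranks.
sorted (value, group): (8,X), (11,X), (11,Y), (14,X), (17,Y), (20,X), (25,Y), (29,X), (33,Y)
ranks: 8->1, 11->2.5, 11->2.5, 14->4, 17->5, 20->6, 25->7, 29->8, 33->9
Step 2: Rank sum for X: R1 = 1 + 2.5 + 4 + 6 + 8 = 21.5.
Step 3: U_X = R1 - n1(n1+1)/2 = 21.5 - 5*6/2 = 21.5 - 15 = 6.5.
       U_Y = n1*n2 - U_X = 20 - 6.5 = 13.5.
Step 4: Ties are present, so use the tie-corrected normal approximation (with continuity correction) for the p-value.
Step 5: p-value = 0.460558; compare to alpha = 0.05. fail to reject H0.

U_X = 6.5, p = 0.460558, fail to reject H0 at alpha = 0.05.


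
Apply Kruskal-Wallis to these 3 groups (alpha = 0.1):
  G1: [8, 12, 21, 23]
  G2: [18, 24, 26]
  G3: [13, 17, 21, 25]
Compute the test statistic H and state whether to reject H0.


Step 1: Combine all N = 11 observations and assign midranks.
sorted (value, group, rank): (8,G1,1), (12,G1,2), (13,G3,3), (17,G3,4), (18,G2,5), (21,G1,6.5), (21,G3,6.5), (23,G1,8), (24,G2,9), (25,G3,10), (26,G2,11)
Step 2: Sum ranks within each group.
R_1 = 17.5 (n_1 = 4)
R_2 = 25 (n_2 = 3)
R_3 = 23.5 (n_3 = 4)
Step 3: H = 12/(N(N+1)) * sum(R_i^2/n_i) - 3(N+1)
     = 12/(11*12) * (17.5^2/4 + 25^2/3 + 23.5^2/4) - 3*12
     = 0.090909 * 422.958 - 36
     = 2.450758.
Step 4: Ties present; correction factor C = 1 - 6/(11^3 - 11) = 0.995455. Corrected H = 2.450758 / 0.995455 = 2.461948.
Step 5: Under H0, H ~ chi^2(2); p-value = 0.292008.
Step 6: alpha = 0.1. fail to reject H0.

H = 2.4619, df = 2, p = 0.292008, fail to reject H0.


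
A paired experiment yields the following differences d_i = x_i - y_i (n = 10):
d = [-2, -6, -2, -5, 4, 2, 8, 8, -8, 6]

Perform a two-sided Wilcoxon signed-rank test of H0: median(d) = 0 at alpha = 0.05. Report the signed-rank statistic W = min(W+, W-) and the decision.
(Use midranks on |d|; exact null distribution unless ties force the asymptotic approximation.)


Step 1: Drop any zero differences (none here) and take |d_i|.
|d| = [2, 6, 2, 5, 4, 2, 8, 8, 8, 6]
Step 2: Midrank |d_i| (ties get averaged ranks).
ranks: |2|->2, |6|->6.5, |2|->2, |5|->5, |4|->4, |2|->2, |8|->9, |8|->9, |8|->9, |6|->6.5
Step 3: Attach original signs; sum ranks with positive sign and with negative sign.
W+ = 4 + 2 + 9 + 9 + 6.5 = 30.5
W- = 2 + 6.5 + 2 + 5 + 9 = 24.5
(Check: W+ + W- = 55 should equal n(n+1)/2 = 55.)
Step 4: Test statistic W = min(W+, W-) = 24.5.
Step 5: Ties in |d|, so use the tie-corrected normal approximation.
        E[W] = n(n+1)/4 = 10*11/4 = 27.5.
        Tie groups: |d|=2 (t=3), |d|=6 (t=2), |d|=8 (t=3); sum(t^3 - t) = 54.
        Var[W] = n(n+1)(2n+1)/24 - sum(t^3-t)/48 = 2310/24 - 54/48 = 95.125.
        z = (W - E[W]) / sqrt(Var[W]) = (24.5 - 27.5) / 9.7532 = -0.3076.
        Two-sided p = 2*Phi(z) = 0.758393.
Step 6: alpha = 0.05. fail to reject H0.

W+ = 30.5, W- = 24.5, W = min = 24.5, p = 0.758393, fail to reject H0.


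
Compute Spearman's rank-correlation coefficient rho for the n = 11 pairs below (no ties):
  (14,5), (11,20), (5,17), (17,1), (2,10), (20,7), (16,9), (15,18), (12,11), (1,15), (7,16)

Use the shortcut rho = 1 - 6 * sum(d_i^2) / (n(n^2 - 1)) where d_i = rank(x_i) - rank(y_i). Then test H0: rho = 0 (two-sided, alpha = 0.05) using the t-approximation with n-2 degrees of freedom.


Step 1: Rank x and y separately (midranks; no ties here).
rank(x): 14->7, 11->5, 5->3, 17->10, 2->2, 20->11, 16->9, 15->8, 12->6, 1->1, 7->4
rank(y): 5->2, 20->11, 17->9, 1->1, 10->5, 7->3, 9->4, 18->10, 11->6, 15->7, 16->8
Step 2: d_i = R_x(i) - R_y(i); compute d_i^2.
  (7-2)^2=25, (5-11)^2=36, (3-9)^2=36, (10-1)^2=81, (2-5)^2=9, (11-3)^2=64, (9-4)^2=25, (8-10)^2=4, (6-6)^2=0, (1-7)^2=36, (4-8)^2=16
sum(d^2) = 332.
Step 3: rho = 1 - 6*332 / (11*(11^2 - 1)) = 1 - 1992/1320 = -0.509091.
Step 4: Under H0, t = rho * sqrt((n-2)/(1-rho^2)) = -1.7744 ~ t(9).
Step 5: Two-sided p-value from the t-distribution with 9 df = 0.109737.
Step 6: alpha = 0.05. fail to reject H0.

rho = -0.5091, p = 0.109737, fail to reject H0 at alpha = 0.05.


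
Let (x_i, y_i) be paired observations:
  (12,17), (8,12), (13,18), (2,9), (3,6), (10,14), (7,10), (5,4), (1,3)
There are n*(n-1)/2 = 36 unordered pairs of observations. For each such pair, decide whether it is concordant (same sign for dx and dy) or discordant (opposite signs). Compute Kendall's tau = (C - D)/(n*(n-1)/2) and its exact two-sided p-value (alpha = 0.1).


Step 1: Enumerate the 36 unordered pairs (i,j) with i<j and classify each by sign(x_j-x_i) * sign(y_j-y_i).
  (1,2):dx=-4,dy=-5->C; (1,3):dx=+1,dy=+1->C; (1,4):dx=-10,dy=-8->C; (1,5):dx=-9,dy=-11->C
  (1,6):dx=-2,dy=-3->C; (1,7):dx=-5,dy=-7->C; (1,8):dx=-7,dy=-13->C; (1,9):dx=-11,dy=-14->C
  (2,3):dx=+5,dy=+6->C; (2,4):dx=-6,dy=-3->C; (2,5):dx=-5,dy=-6->C; (2,6):dx=+2,dy=+2->C
  (2,7):dx=-1,dy=-2->C; (2,8):dx=-3,dy=-8->C; (2,9):dx=-7,dy=-9->C; (3,4):dx=-11,dy=-9->C
  (3,5):dx=-10,dy=-12->C; (3,6):dx=-3,dy=-4->C; (3,7):dx=-6,dy=-8->C; (3,8):dx=-8,dy=-14->C
  (3,9):dx=-12,dy=-15->C; (4,5):dx=+1,dy=-3->D; (4,6):dx=+8,dy=+5->C; (4,7):dx=+5,dy=+1->C
  (4,8):dx=+3,dy=-5->D; (4,9):dx=-1,dy=-6->C; (5,6):dx=+7,dy=+8->C; (5,7):dx=+4,dy=+4->C
  (5,8):dx=+2,dy=-2->D; (5,9):dx=-2,dy=-3->C; (6,7):dx=-3,dy=-4->C; (6,8):dx=-5,dy=-10->C
  (6,9):dx=-9,dy=-11->C; (7,8):dx=-2,dy=-6->C; (7,9):dx=-6,dy=-7->C; (8,9):dx=-4,dy=-1->C
Step 2: C = 33, D = 3, total pairs = 36.
Step 3: tau = (C - D)/(n(n-1)/2) = (33 - 3)/36 = 0.833333.
Step 4: Exact two-sided p-value (enumerate n! = 362880 permutations of y under H0): p = 0.000854.
Step 5: alpha = 0.1. reject H0.

tau_b = 0.8333 (C=33, D=3), p = 0.000854, reject H0.


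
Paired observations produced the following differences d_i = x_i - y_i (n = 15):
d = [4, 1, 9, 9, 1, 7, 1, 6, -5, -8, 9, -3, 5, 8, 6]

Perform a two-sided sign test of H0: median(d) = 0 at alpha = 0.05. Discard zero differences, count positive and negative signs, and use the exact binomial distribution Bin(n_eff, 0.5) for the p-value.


Step 1: Discard zero differences. Original n = 15; n_eff = number of nonzero differences = 15.
Nonzero differences (with sign): +4, +1, +9, +9, +1, +7, +1, +6, -5, -8, +9, -3, +5, +8, +6
Step 2: Count signs: positive = 12, negative = 3.
Step 3: Under H0: P(positive) = 0.5, so the number of positives S ~ Bin(15, 0.5).
Step 4: Two-sided exact p-value = sum of Bin(15,0.5) probabilities at or below the observed probability = 0.035156.
Step 5: alpha = 0.05. reject H0.

n_eff = 15, pos = 12, neg = 3, p = 0.035156, reject H0.


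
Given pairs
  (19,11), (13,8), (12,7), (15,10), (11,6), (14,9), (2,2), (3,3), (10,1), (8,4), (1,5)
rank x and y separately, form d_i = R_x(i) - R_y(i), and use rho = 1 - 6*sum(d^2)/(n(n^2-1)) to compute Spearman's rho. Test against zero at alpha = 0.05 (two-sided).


Step 1: Rank x and y separately (midranks; no ties here).
rank(x): 19->11, 13->8, 12->7, 15->10, 11->6, 14->9, 2->2, 3->3, 10->5, 8->4, 1->1
rank(y): 11->11, 8->8, 7->7, 10->10, 6->6, 9->9, 2->2, 3->3, 1->1, 4->4, 5->5
Step 2: d_i = R_x(i) - R_y(i); compute d_i^2.
  (11-11)^2=0, (8-8)^2=0, (7-7)^2=0, (10-10)^2=0, (6-6)^2=0, (9-9)^2=0, (2-2)^2=0, (3-3)^2=0, (5-1)^2=16, (4-4)^2=0, (1-5)^2=16
sum(d^2) = 32.
Step 3: rho = 1 - 6*32 / (11*(11^2 - 1)) = 1 - 192/1320 = 0.854545.
Step 4: Under H0, t = rho * sqrt((n-2)/(1-rho^2)) = 4.9360 ~ t(9).
Step 5: Two-sided p-value from the t-distribution with 9 df = 0.000807.
Step 6: alpha = 0.05. reject H0.

rho = 0.8545, p = 0.000807, reject H0 at alpha = 0.05.


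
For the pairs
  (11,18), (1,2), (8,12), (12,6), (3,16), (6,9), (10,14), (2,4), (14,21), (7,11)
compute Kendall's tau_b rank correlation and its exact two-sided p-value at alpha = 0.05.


Step 1: Enumerate the 45 unordered pairs (i,j) with i<j and classify each by sign(x_j-x_i) * sign(y_j-y_i).
  (1,2):dx=-10,dy=-16->C; (1,3):dx=-3,dy=-6->C; (1,4):dx=+1,dy=-12->D; (1,5):dx=-8,dy=-2->C
  (1,6):dx=-5,dy=-9->C; (1,7):dx=-1,dy=-4->C; (1,8):dx=-9,dy=-14->C; (1,9):dx=+3,dy=+3->C
  (1,10):dx=-4,dy=-7->C; (2,3):dx=+7,dy=+10->C; (2,4):dx=+11,dy=+4->C; (2,5):dx=+2,dy=+14->C
  (2,6):dx=+5,dy=+7->C; (2,7):dx=+9,dy=+12->C; (2,8):dx=+1,dy=+2->C; (2,9):dx=+13,dy=+19->C
  (2,10):dx=+6,dy=+9->C; (3,4):dx=+4,dy=-6->D; (3,5):dx=-5,dy=+4->D; (3,6):dx=-2,dy=-3->C
  (3,7):dx=+2,dy=+2->C; (3,8):dx=-6,dy=-8->C; (3,9):dx=+6,dy=+9->C; (3,10):dx=-1,dy=-1->C
  (4,5):dx=-9,dy=+10->D; (4,6):dx=-6,dy=+3->D; (4,7):dx=-2,dy=+8->D; (4,8):dx=-10,dy=-2->C
  (4,9):dx=+2,dy=+15->C; (4,10):dx=-5,dy=+5->D; (5,6):dx=+3,dy=-7->D; (5,7):dx=+7,dy=-2->D
  (5,8):dx=-1,dy=-12->C; (5,9):dx=+11,dy=+5->C; (5,10):dx=+4,dy=-5->D; (6,7):dx=+4,dy=+5->C
  (6,8):dx=-4,dy=-5->C; (6,9):dx=+8,dy=+12->C; (6,10):dx=+1,dy=+2->C; (7,8):dx=-8,dy=-10->C
  (7,9):dx=+4,dy=+7->C; (7,10):dx=-3,dy=-3->C; (8,9):dx=+12,dy=+17->C; (8,10):dx=+5,dy=+7->C
  (9,10):dx=-7,dy=-10->C
Step 2: C = 35, D = 10, total pairs = 45.
Step 3: tau = (C - D)/(n(n-1)/2) = (35 - 10)/45 = 0.555556.
Step 4: Exact two-sided p-value (enumerate n! = 3628800 permutations of y under H0): p = 0.028609.
Step 5: alpha = 0.05. reject H0.

tau_b = 0.5556 (C=35, D=10), p = 0.028609, reject H0.
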